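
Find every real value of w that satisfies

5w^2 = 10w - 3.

Rearrange to standard form: 5w^2 - 10w + 3 = 0.
Discriminant: (-10)^2 - 4*5*3 = 40.
Quadratic formula: w = (10 +/- sqrt(40)) / 10.
So w = sqrt(10)/5 + 1 ~= 1.6325 or w = 1 - sqrt(10)/5 ~= 0.3675.

w = 0.3675 or w = 1.6325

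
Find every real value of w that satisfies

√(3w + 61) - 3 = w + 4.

Isolate the radical: √(3w + 61) = w + 7.
Square both sides: 3w + 61 = (w + 7)².
Expand and rearrange: w² + 11w - 12 = 0.
Solving gives w = 1 or w = -12.
Check each candidate in the original equation:
  w = 1: √(64) = 8, while w + 7 = 8 — valid.
  w = -12: √(25) = 5, while w + 7 = -5 — extraneous.

w = 1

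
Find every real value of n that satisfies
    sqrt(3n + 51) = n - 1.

n = 10

Square both sides: 3n + 51 = (n - 1)^2.
Expand and rearrange: n^2 - 5n - 50 = 0.
Solving gives n = 10 or n = -5.
Check each candidate in the original equation:
  n = 10: sqrt(81) = 9, while n - 1 = 9 — valid.
  n = -5: sqrt(36) = 6, while n - 1 = -6 — extraneous.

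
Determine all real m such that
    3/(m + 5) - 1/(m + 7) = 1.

Multiply both sides by (m + 5)(m + 7):
3(m + 7) - (m + 5) = (m + 5)(m + 7).
Expand and collect terms: m^2 + 10m + 19 = 0.
By the quadratic formula, m = (-10 +/- sqrt(24)) / 2, so m ~= -2.5505 or m ~= -7.4495.
Neither value makes a denominator zero (m != -5, m != -7), so both are valid.

m = -7.4495 or m = -2.5505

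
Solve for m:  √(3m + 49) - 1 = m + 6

Isolate the radical: √(3m + 49) = m + 7.
Square both sides: 3m + 49 = (m + 7)².
Expand and rearrange: m² + 11m = 0.
Solving gives m = 0 or m = -11.
Check each candidate in the original equation:
  m = 0: √(49) = 7, while m + 7 = 7 — valid.
  m = -11: √(16) = 4, while m + 7 = -4 — extraneous.

m = 0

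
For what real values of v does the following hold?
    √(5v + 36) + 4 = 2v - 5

v = 9

Isolate the radical: √(5v + 36) = 2v - 9.
Square both sides: 5v + 36 = (2v - 9)².
Expand and rearrange: 4v² - 41v + 45 = 0.
Solving gives v = 9 or v = 1.25.
Check each candidate in the original equation:
  v = 9: √(81) = 9, while 2v - 9 = 9 — valid.
  v = 1.25: √(42.25) = 6.5, while 2v - 9 = -6.5 — extraneous.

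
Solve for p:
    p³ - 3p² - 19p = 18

Rearrange: p³ - 3p² - 19p - 18 = 0.
Possible rational roots are divisors of -18. Testing p = -2 gives 0, so (p + 2) is a factor.
Divide: p³ - 3p² - 19p - 18 = (p + 2)(p² - 5p - 9).
Apply the quadratic formula to p² - 5p - 9 = 0: p = (5 ± √61)/2, i.e. p ≈ 6.4051 or p ≈ -1.4051.

p = -2 or p = -1.4051 or p = 6.4051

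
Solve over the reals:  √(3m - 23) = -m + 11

Square both sides: 3m - 23 = (-m + 11)².
Expand and rearrange: m² - 25m + 144 = 0.
Solving gives m = 16 or m = 9.
Check each candidate in the original equation:
  m = 16: √(25) = 5, while -m + 11 = -5 — extraneous.
  m = 9: √(4) = 2, while -m + 11 = 2 — valid.

m = 9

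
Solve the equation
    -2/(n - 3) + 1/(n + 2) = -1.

n = -2.7417 or n = 4.7417

Multiply both sides by (n - 3)(n + 2):
-2(n + 2) + (n - 3) = -(n - 3)(n + 2).
Expand and collect terms: -n^2 + 2n + 13 = 0.
By the quadratic formula, n = (-2 +/- sqrt(56)) / -2, so n ~= -2.7417 or n ~= 4.7417.
Neither value makes a denominator zero (n != 3, n != -2), so both are valid.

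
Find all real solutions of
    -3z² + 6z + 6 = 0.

z = -0.7321 or z = 2.7321

Discriminant: (6)² − 4·(-3)·6 = 108.
Quadratic formula: z = (-6 ± √108) / (-6).
So z = 1 - √(3) ≈ -0.7321 or z = 1 + √(3) ≈ 2.7321.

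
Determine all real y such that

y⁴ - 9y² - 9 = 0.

Let u = y². The equation becomes u² - 9u - 9 = 0.
By the quadratic formula, u = 9/2 + 3·√(13)/2 or u = 9/2 - 3·√(13)/2.
y² = 9/2 + 3·√(13)/2 gives y = ±√(9/2 + 3·√(13)/2) ≈ ±3.1477.
y² = 9/2 - 3·√(13)/2 < 0 has no real solution.

y = -3.1477 or y = 3.1477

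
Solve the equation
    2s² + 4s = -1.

Rearrange to standard form: 2s² + 4s + 1 = 0.
Discriminant: (4)² − 4·2·1 = 8.
Quadratic formula: s = (-4 ± √8) / 4.
So s = -1 + √(2)/2 ≈ -0.2929 or s = -1 - √(2)/2 ≈ -1.7071.

s = -1.7071 or s = -0.2929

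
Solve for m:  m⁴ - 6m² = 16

m = -2.8284 or m = 2.8284

Let u = m². The equation becomes u² - 6u - 16 = 0.
Factor: (u + 2)(u - 8) = 0, so u = -2 or u = 8.
m² = -2 < 0 has no real solution.
m² = 8 gives m = ±2·√(2) ≈ ±2.8284.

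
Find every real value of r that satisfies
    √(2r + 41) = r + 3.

Square both sides: 2r + 41 = (r + 3)².
Expand and rearrange: r² + 4r - 32 = 0.
Solving gives r = 4 or r = -8.
Check each candidate in the original equation:
  r = 4: √(49) = 7, while r + 3 = 7 — valid.
  r = -8: √(25) = 5, while r + 3 = -5 — extraneous.

r = 4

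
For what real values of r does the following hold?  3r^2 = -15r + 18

r = -6 or r = 1

Bring every term to one side: 3r^2 + 15r - 18 = 0.
Factor: 3(r + 6)(r - 1) = 0.
So r = -6 or r = 1.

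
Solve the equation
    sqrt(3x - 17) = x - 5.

x = 6 or x = 7

Square both sides: 3x - 17 = (x - 5)^2.
Expand and rearrange: x^2 - 13x + 42 = 0.
Solving gives x = 7 or x = 6.
Check each candidate in the original equation:
  x = 7: sqrt(4) = 2, while x - 5 = 2 — valid.
  x = 6: sqrt(1) = 1, while x - 5 = 1 — valid.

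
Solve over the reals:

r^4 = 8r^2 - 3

Let u = r^2. The equation becomes u^2 - 8u + 3 = 0.
By the quadratic formula, u = sqrt(13) + 4 or u = 4 - sqrt(13).
r^2 = sqrt(13) + 4 gives r = +/-sqrt(sqrt(13) + 4) ~= +/-2.7578.
r^2 = 4 - sqrt(13) gives r = +/-sqrt(4 - sqrt(13)) ~= +/-0.6281.

r = -2.7578 or r = -0.6281 or r = 0.6281 or r = 2.7578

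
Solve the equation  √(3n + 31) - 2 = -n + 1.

n = -2

Isolate the radical: √(3n + 31) = -n + 3.
Square both sides: 3n + 31 = (-n + 3)².
Expand and rearrange: n² - 9n - 22 = 0.
Solving gives n = 11 or n = -2.
Check each candidate in the original equation:
  n = 11: √(64) = 8, while -n + 3 = -8 — extraneous.
  n = -2: √(25) = 5, while -n + 3 = 5 — valid.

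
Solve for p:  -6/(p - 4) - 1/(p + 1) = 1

Multiply both sides by (p - 4)(p + 1):
-6(p + 1) - (p - 4) = (p - 4)(p + 1).
Expand and collect terms: p^2 + 4p - 2 = 0.
By the quadratic formula, p = (-4 +/- sqrt(24)) / 2, so p ~= 0.4495 or p ~= -4.4495.
Neither value makes a denominator zero (p != 4, p != -1), so both are valid.

p = -4.4495 or p = 0.4495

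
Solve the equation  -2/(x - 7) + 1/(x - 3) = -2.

x = 2.5925 or x = 7.9075

Multiply both sides by (x - 7)(x - 3):
-2(x - 3) + (x - 7) = -2(x - 7)(x - 3).
Expand and collect terms: -2x^2 + 21x - 41 = 0.
By the quadratic formula, x = (-21 +/- sqrt(113)) / -4, so x ~= 2.5925 or x ~= 7.9075.
Neither value makes a denominator zero (x != 7, x != 3), so both are valid.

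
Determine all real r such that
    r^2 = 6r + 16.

Bring every term to one side: r^2 - 6r - 16 = 0.
Factor: (r + 2)(r - 8) = 0.
So r = -2 or r = 8.

r = -2 or r = 8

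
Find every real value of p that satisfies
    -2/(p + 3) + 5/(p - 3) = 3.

p = -3.5311 or p = 4.5311

Multiply both sides by (p + 3)(p - 3):
-2(p - 3) + 5(p + 3) = 3(p + 3)(p - 3).
Expand and collect terms: 3p^2 - 3p - 48 = 0.
By the quadratic formula, p = (3 +/- sqrt(585)) / 6, so p ~= 4.5311 or p ~= -3.5311.
Neither value makes a denominator zero (p != -3, p != 3), so both are valid.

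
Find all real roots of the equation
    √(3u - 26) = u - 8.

u = 9 or u = 10

Square both sides: 3u - 26 = (u - 8)².
Expand and rearrange: u² - 19u + 90 = 0.
Solving gives u = 10 or u = 9.
Check each candidate in the original equation:
  u = 10: √(4) = 2, while u - 8 = 2 — valid.
  u = 9: √(1) = 1, while u - 8 = 1 — valid.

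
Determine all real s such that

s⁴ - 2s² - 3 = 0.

Let u = s². The equation becomes u² - 2u - 3 = 0.
Factor: (u + 1)(u - 3) = 0, so u = -1 or u = 3.
s² = -1 < 0 has no real solution.
s² = 3 gives s = ±√(3) ≈ ±1.7321.

s = -1.7321 or s = 1.7321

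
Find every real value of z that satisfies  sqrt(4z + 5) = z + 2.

z = -1 or z = 1

Square both sides: 4z + 5 = (z + 2)^2.
Expand and rearrange: z^2 - 1 = 0.
Solving gives z = 1 or z = -1.
Check each candidate in the original equation:
  z = 1: sqrt(9) = 3, while z + 2 = 3 — valid.
  z = -1: sqrt(1) = 1, while z + 2 = 1 — valid.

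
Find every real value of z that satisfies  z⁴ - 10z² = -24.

z = -2.4495 or z = -2 or z = 2 or z = 2.4495

Let u = z². The equation becomes u² - 10u + 24 = 0.
Factor: (u - 4)(u - 6) = 0, so u = 4 or u = 6.
z² = 4 gives z = ±2.
z² = 6 gives z = ±√(6) ≈ ±2.4495.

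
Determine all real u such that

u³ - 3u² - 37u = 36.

Rearrange: u³ - 3u² - 37u - 36 = 0.
Possible rational roots are divisors of -36. Testing u = -4 gives 0, so (u + 4) is a factor.
Divide: u³ - 3u² - 37u - 36 = (u + 4)(u² - 7u - 9).
Apply the quadratic formula to u² - 7u - 9 = 0: u = (7 ± √85)/2, i.e. u ≈ 8.1098 or u ≈ -1.1098.

u = -4 or u = -1.1098 or u = 8.1098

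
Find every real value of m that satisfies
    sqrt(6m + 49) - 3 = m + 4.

m = 0

Isolate the radical: sqrt(6m + 49) = m + 7.
Square both sides: 6m + 49 = (m + 7)^2.
Expand and rearrange: m^2 + 8m = 0.
Solving gives m = 0 or m = -8.
Check each candidate in the original equation:
  m = 0: sqrt(49) = 7, while m + 7 = 7 — valid.
  m = -8: sqrt(1) = 1, while m + 7 = -1 — extraneous.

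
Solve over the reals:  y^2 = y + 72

Bring every term to one side: y^2 - y - 72 = 0.
Factor: (y + 8)(y - 9) = 0.
So y = -8 or y = 9.

y = -8 or y = 9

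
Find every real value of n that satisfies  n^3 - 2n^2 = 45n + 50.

n = -5 or n = -1.217 or n = 8.217

Rearrange: n^3 - 2n^2 - 45n - 50 = 0.
Possible rational roots are divisors of -50. Testing n = -5 gives 0, so (n + 5) is a factor.
Divide: n^3 - 2n^2 - 45n - 50 = (n + 5)(n^2 - 7n - 10).
Apply the quadratic formula to n^2 - 7n - 10 = 0: n = (7 +/- sqrt(89))/2, i.e. n ~= 8.217 or n ~= -1.217.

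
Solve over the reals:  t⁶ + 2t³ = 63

Let u = t³. The equation becomes u² + 2u - 63 = 0.
Factor: (u - 7)(u + 9) = 0, so u = 7 or u = -9.
t³ = 7 gives t = ∛(7) ≈ 1.9129.
t³ = -9 gives t = -∛(9) ≈ -2.0801.

t = -2.0801 or t = 1.9129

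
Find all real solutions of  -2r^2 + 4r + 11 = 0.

Discriminant: (4)^2 - 4*(-2)*11 = 104.
Quadratic formula: r = (-4 +/- sqrt(104)) / (-4).
So r = 1 - sqrt(26)/2 ~= -1.5495 or r = 1 + sqrt(26)/2 ~= 3.5495.

r = -1.5495 or r = 3.5495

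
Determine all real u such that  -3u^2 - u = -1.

Rearrange to standard form: -3u^2 - u + 1 = 0.
Discriminant: (-1)^2 - 4*(-3)*1 = 13.
Quadratic formula: u = (1 +/- sqrt(13)) / (-6).
So u = -sqrt(13)/6 - 1/6 ~= -0.7676 or u = -1/6 + sqrt(13)/6 ~= 0.4343.

u = -0.7676 or u = 0.4343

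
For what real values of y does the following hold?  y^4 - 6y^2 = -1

Let u = y^2. The equation becomes u^2 - 6u + 1 = 0.
By the quadratic formula, u = 2*sqrt(2) + 3 or u = 3 - 2*sqrt(2).
y^2 = 2*sqrt(2) + 3 gives y = +/-(1 + sqrt(2)) ~= +/-2.4142.
y^2 = 3 - 2*sqrt(2) gives y = +/-(-1 + sqrt(2)) ~= +/-0.4142.

y = -2.4142 or y = -0.4142 or y = 0.4142 or y = 2.4142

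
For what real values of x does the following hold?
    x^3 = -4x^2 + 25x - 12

x = -7.5311 or x = 0.5311 or x = 3

Rearrange: x^3 + 4x^2 - 25x + 12 = 0.
Possible rational roots are divisors of 12. Testing x = 3 gives 0, so (x - 3) is a factor.
Divide: x^3 + 4x^2 - 25x + 12 = (x - 3)(x^2 + 7x - 4).
Apply the quadratic formula to x^2 + 7x - 4 = 0: x = (-7 +/- sqrt(65))/2, i.e. x ~= 0.5311 or x ~= -7.5311.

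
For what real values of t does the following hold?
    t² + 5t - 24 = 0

t = -8 or t = 3

Factor: (t - 3)(t + 8) = 0.
So t = 3 or t = -8.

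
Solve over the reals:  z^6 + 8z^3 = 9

Let u = z^3. The equation becomes u^2 + 8u - 9 = 0.
Factor: (u + 9)(u - 1) = 0, so u = -9 or u = 1.
z^3 = -9 gives z = -(9)^(1/3) ~= -2.0801.
z^3 = 1 gives z = 1.

z = -2.0801 or z = 1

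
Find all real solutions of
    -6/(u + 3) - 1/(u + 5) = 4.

u = -5.5931 or u = -4.1569

Multiply both sides by (u + 3)(u + 5):
-6(u + 5) - (u + 3) = 4(u + 3)(u + 5).
Expand and collect terms: 4u^2 + 39u + 93 = 0.
By the quadratic formula, u = (-39 +/- sqrt(33)) / 8, so u ~= -4.1569 or u ~= -5.5931.
Neither value makes a denominator zero (u != -3, u != -5), so both are valid.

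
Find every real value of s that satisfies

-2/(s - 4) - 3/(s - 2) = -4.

s = 2.557 or s = 4.693

Multiply both sides by (s - 4)(s - 2):
-2(s - 2) - 3(s - 4) = -4(s - 4)(s - 2).
Expand and collect terms: -4s² + 29s - 48 = 0.
By the quadratic formula, s = (-29 ± √73) / -8, so s ≈ 2.557 or s ≈ 4.693.
Neither value makes a denominator zero (s ≠ 4, s ≠ 2), so both are valid.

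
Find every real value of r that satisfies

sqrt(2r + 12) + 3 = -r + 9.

Isolate the radical: sqrt(2r + 12) = -r + 6.
Square both sides: 2r + 12 = (-r + 6)^2.
Expand and rearrange: r^2 - 14r + 24 = 0.
Solving gives r = 12 or r = 2.
Check each candidate in the original equation:
  r = 12: sqrt(36) = 6, while -r + 6 = -6 — extraneous.
  r = 2: sqrt(16) = 4, while -r + 6 = 4 — valid.

r = 2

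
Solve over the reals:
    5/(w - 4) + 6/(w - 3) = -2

Multiply both sides by (w - 4)(w - 3):
5(w - 3) + 6(w - 4) = -2(w - 4)(w - 3).
Expand and collect terms: -2w^2 + 3w + 15 = 0.
By the quadratic formula, w = (-3 +/- sqrt(129)) / -4, so w ~= -2.0895 or w ~= 3.5895.
Neither value makes a denominator zero (w != 4, w != 3), so both are valid.

w = -2.0895 or w = 3.5895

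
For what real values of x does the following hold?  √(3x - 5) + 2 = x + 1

x = 2 or x = 3

Isolate the radical: √(3x - 5) = x - 1.
Square both sides: 3x - 5 = (x - 1)².
Expand and rearrange: x² - 5x + 6 = 0.
Solving gives x = 3 or x = 2.
Check each candidate in the original equation:
  x = 3: √(4) = 2, while x - 1 = 2 — valid.
  x = 2: √(1) = 1, while x - 1 = 1 — valid.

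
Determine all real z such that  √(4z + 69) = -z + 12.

Square both sides: 4z + 69 = (-z + 12)².
Expand and rearrange: z² - 28z + 75 = 0.
Solving gives z = 25 or z = 3.
Check each candidate in the original equation:
  z = 25: √(169) = 13, while -z + 12 = -13 — extraneous.
  z = 3: √(81) = 9, while -z + 12 = 9 — valid.

z = 3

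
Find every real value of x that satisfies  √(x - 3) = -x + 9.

x = 7

Square both sides: x - 3 = (-x + 9)².
Expand and rearrange: x² - 19x + 84 = 0.
Solving gives x = 12 or x = 7.
Check each candidate in the original equation:
  x = 12: √(9) = 3, while -x + 9 = -3 — extraneous.
  x = 7: √(4) = 2, while -x + 9 = 2 — valid.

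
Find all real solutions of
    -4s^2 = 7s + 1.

s = -1.5931 or s = -0.1569

Rearrange to standard form: -4s^2 - 7s - 1 = 0.
Discriminant: (-7)^2 - 4*(-4)*(-1) = 33.
Quadratic formula: s = (7 +/- sqrt(33)) / (-8).
So s = -7/8 - sqrt(33)/8 ~= -1.5931 or s = -7/8 + sqrt(33)/8 ~= -0.1569.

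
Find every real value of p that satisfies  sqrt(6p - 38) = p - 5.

Square both sides: 6p - 38 = (p - 5)^2.
Expand and rearrange: p^2 - 16p + 63 = 0.
Solving gives p = 9 or p = 7.
Check each candidate in the original equation:
  p = 9: sqrt(16) = 4, while p - 5 = 4 — valid.
  p = 7: sqrt(4) = 2, while p - 5 = 2 — valid.

p = 7 or p = 9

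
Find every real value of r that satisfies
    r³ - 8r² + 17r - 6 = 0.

Possible rational roots are divisors of -6. Testing r = 3 gives 0, so (r - 3) is a factor.
Divide: r³ - 8r² + 17r - 6 = (r - 3)(r² - 5r + 2).
Apply the quadratic formula to r² - 5r + 2 = 0: r = (5 ± √17)/2, i.e. r ≈ 4.5616 or r ≈ 0.4384.

r = 0.4384 or r = 3 or r = 4.5616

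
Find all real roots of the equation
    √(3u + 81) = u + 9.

u = 0

Square both sides: 3u + 81 = (u + 9)².
Expand and rearrange: u² + 15u = 0.
Solving gives u = 0 or u = -15.
Check each candidate in the original equation:
  u = 0: √(81) = 9, while u + 9 = 9 — valid.
  u = -15: √(36) = 6, while u + 9 = -6 — extraneous.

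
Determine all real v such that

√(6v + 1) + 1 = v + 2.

Isolate the radical: √(6v + 1) = v + 1.
Square both sides: 6v + 1 = (v + 1)².
Expand and rearrange: v² - 4v = 0.
Solving gives v = 4 or v = 0.
Check each candidate in the original equation:
  v = 4: √(25) = 5, while v + 1 = 5 — valid.
  v = 0: √(1) = 1, while v + 1 = 1 — valid.

v = 0 or v = 4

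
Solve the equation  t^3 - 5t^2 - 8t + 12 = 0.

Possible rational roots are divisors of 12. Testing t = -2 gives 0, so (t + 2) is a factor.
Divide: t^3 - 5t^2 - 8t + 12 = (t + 2)(t^2 - 7t + 6).
Factor the quadratic: t = 6 or t = 1.

t = -2 or t = 1 or t = 6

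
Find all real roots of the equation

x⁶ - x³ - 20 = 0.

x = -1.5874 or x = 1.71

Let u = x³. The equation becomes u² - u - 20 = 0.
Factor: (u - 5)(u + 4) = 0, so u = 5 or u = -4.
x³ = 5 gives x = ∛(5) ≈ 1.71.
x³ = -4 gives x = -∛(4) ≈ -1.5874.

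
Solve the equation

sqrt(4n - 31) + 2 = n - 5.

Isolate the radical: sqrt(4n - 31) = n - 7.
Square both sides: 4n - 31 = (n - 7)^2.
Expand and rearrange: n^2 - 18n + 80 = 0.
Solving gives n = 10 or n = 8.
Check each candidate in the original equation:
  n = 10: sqrt(9) = 3, while n - 7 = 3 — valid.
  n = 8: sqrt(1) = 1, while n - 7 = 1 — valid.

n = 8 or n = 10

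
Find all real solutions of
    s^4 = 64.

Let u = s^2. The equation becomes u^2 - 64 = 0.
Factor: (u + 8)(u - 8) = 0, so u = -8 or u = 8.
s^2 = -8 < 0 has no real solution.
s^2 = 8 gives s = +/-2*sqrt(2) ~= +/-2.8284.

s = -2.8284 or s = 2.8284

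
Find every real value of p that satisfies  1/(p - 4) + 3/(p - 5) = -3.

Multiply both sides by (p - 4)(p - 5):
(p - 5) + 3(p - 4) = -3(p - 4)(p - 5).
Expand and collect terms: -3p^2 + 23p - 43 = 0.
By the quadratic formula, p = (-23 +/- sqrt(13)) / -6, so p ~= 3.2324 or p ~= 4.4343.
Neither value makes a denominator zero (p != 4, p != 5), so both are valid.

p = 3.2324 or p = 4.4343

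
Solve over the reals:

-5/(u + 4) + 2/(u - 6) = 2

Multiply both sides by (u + 4)(u - 6):
-5(u - 6) + 2(u + 4) = 2(u + 4)(u - 6).
Expand and collect terms: 2u^2 - u - 86 = 0.
By the quadratic formula, u = (1 +/- sqrt(689)) / 4, so u ~= 6.8122 or u ~= -6.3122.
Neither value makes a denominator zero (u != -4, u != 6), so both are valid.

u = -6.3122 or u = 6.8122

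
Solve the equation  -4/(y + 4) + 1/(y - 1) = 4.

Multiply both sides by (y + 4)(y - 1):
-4(y - 1) + (y + 4) = 4(y + 4)(y - 1).
Expand and collect terms: 4y² + 15y - 24 = 0.
By the quadratic formula, y = (-15 ± √609) / 8, so y ≈ 1.2097 or y ≈ -4.9597.
Neither value makes a denominator zero (y ≠ -4, y ≠ 1), so both are valid.

y = -4.9597 or y = 1.2097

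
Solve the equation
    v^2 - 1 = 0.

v = -1 or v = 1

Factor: (v - 1)(v + 1) = 0.
So v = 1 or v = -1.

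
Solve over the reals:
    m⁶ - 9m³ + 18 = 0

m = 1.4422 or m = 1.8171

Let u = m³. The equation becomes u² - 9u + 18 = 0.
Factor: (u - 3)(u - 6) = 0, so u = 3 or u = 6.
m³ = 3 gives m = ∛(3) ≈ 1.4422.
m³ = 6 gives m = ∛(6) ≈ 1.8171.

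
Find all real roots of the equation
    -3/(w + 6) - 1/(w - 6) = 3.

w = -7.0263 or w = 5.6929

Multiply both sides by (w + 6)(w - 6):
-3(w - 6) - (w + 6) = 3(w + 6)(w - 6).
Expand and collect terms: 3w^2 + 4w - 120 = 0.
By the quadratic formula, w = (-4 +/- sqrt(1456)) / 6, so w ~= 5.6929 or w ~= -7.0263.
Neither value makes a denominator zero (w != -6, w != 6), so both are valid.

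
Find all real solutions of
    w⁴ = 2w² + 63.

w = -3 or w = 3

Let u = w². The equation becomes u² - 2u - 63 = 0.
Factor: (u - 9)(u + 7) = 0, so u = 9 or u = -7.
w² = 9 gives w = ±3.
w² = -7 < 0 has no real solution.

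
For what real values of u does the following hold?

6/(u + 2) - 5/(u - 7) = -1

Multiply both sides by (u + 2)(u - 7):
6(u - 7) - 5(u + 2) = -(u + 2)(u - 7).
Expand and collect terms: -u² + 4u + 66 = 0.
By the quadratic formula, u = (-4 ± √280) / -2, so u ≈ -6.3666 or u ≈ 10.3666.
Neither value makes a denominator zero (u ≠ -2, u ≠ 7), so both are valid.

u = -6.3666 or u = 10.3666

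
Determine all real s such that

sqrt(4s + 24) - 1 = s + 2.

s = 3

Isolate the radical: sqrt(4s + 24) = s + 3.
Square both sides: 4s + 24 = (s + 3)^2.
Expand and rearrange: s^2 + 2s - 15 = 0.
Solving gives s = 3 or s = -5.
Check each candidate in the original equation:
  s = 3: sqrt(36) = 6, while s + 3 = 6 — valid.
  s = -5: sqrt(4) = 2, while s + 3 = -2 — extraneous.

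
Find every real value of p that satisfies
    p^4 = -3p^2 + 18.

Let u = p^2. The equation becomes u^2 + 3u - 18 = 0.
Factor: (u + 6)(u - 3) = 0, so u = -6 or u = 3.
p^2 = -6 < 0 has no real solution.
p^2 = 3 gives p = +/-sqrt(3) ~= +/-1.7321.

p = -1.7321 or p = 1.7321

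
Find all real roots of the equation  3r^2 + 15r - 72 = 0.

r = -8 or r = 3

Factor: 3(r - 3)(r + 8) = 0.
So r = 3 or r = -8.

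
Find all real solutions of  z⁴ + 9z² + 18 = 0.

No real solutions.

Let u = z². The equation becomes u² + 9u + 18 = 0.
Factor: (u + 3)(u + 6) = 0, so u = -3 or u = -6.
z² = -3 < 0 has no real solution.
z² = -6 < 0 has no real solution.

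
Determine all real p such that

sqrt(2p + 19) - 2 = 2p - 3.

p = 3

Isolate the radical: sqrt(2p + 19) = 2p - 1.
Square both sides: 2p + 19 = (2p - 1)^2.
Expand and rearrange: 4p^2 - 6p - 18 = 0.
Solving gives p = 3 or p = -1.5.
Check each candidate in the original equation:
  p = 3: sqrt(25) = 5, while 2p - 1 = 5 — valid.
  p = -1.5: sqrt(16) = 4, while 2p - 1 = -4 — extraneous.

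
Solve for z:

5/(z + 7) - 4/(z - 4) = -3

z = -8.5061 or z = 5.1728

Multiply both sides by (z + 7)(z - 4):
5(z - 4) - 4(z + 7) = -3(z + 7)(z - 4).
Expand and collect terms: -3z² - 10z + 132 = 0.
By the quadratic formula, z = (10 ± √1684) / -6, so z ≈ -8.5061 or z ≈ 5.1728.
Neither value makes a denominator zero (z ≠ -7, z ≠ 4), so both are valid.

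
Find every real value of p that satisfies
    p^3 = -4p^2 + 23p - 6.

Rearrange: p^3 + 4p^2 - 23p + 6 = 0.
Possible rational roots are divisors of 6. Testing p = 3 gives 0, so (p - 3) is a factor.
Divide: p^3 + 4p^2 - 23p + 6 = (p - 3)(p^2 + 7p - 2).
Apply the quadratic formula to p^2 + 7p - 2 = 0: p = (-7 +/- sqrt(57))/2, i.e. p ~= 0.2749 or p ~= -7.2749.

p = -7.2749 or p = 0.2749 or p = 3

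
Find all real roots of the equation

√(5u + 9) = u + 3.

Square both sides: 5u + 9 = (u + 3)².
Expand and rearrange: u² + u = 0.
Solving gives u = 0 or u = -1.
Check each candidate in the original equation:
  u = 0: √(9) = 3, while u + 3 = 3 — valid.
  u = -1: √(4) = 2, while u + 3 = 2 — valid.

u = -1 or u = 0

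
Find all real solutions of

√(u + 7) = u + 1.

u = 2

Square both sides: u + 7 = (u + 1)².
Expand and rearrange: u² + u - 6 = 0.
Solving gives u = 2 or u = -3.
Check each candidate in the original equation:
  u = 2: √(9) = 3, while u + 1 = 3 — valid.
  u = -3: √(4) = 2, while u + 1 = -2 — extraneous.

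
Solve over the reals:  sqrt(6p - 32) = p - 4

Square both sides: 6p - 32 = (p - 4)^2.
Expand and rearrange: p^2 - 14p + 48 = 0.
Solving gives p = 8 or p = 6.
Check each candidate in the original equation:
  p = 8: sqrt(16) = 4, while p - 4 = 4 — valid.
  p = 6: sqrt(4) = 2, while p - 4 = 2 — valid.

p = 6 or p = 8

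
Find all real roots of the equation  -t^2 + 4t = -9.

t = -1.6056 or t = 5.6056

Rearrange to standard form: -t^2 + 4t + 9 = 0.
Discriminant: (4)^2 - 4*(-1)*9 = 52.
Quadratic formula: t = (-4 +/- sqrt(52)) / (-2).
So t = 2 - sqrt(13) ~= -1.6056 or t = 2 + sqrt(13) ~= 5.6056.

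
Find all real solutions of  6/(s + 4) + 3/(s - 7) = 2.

Multiply both sides by (s + 4)(s - 7):
6(s - 7) + 3(s + 4) = 2(s + 4)(s - 7).
Expand and collect terms: 2s^2 - 15s - 26 = 0.
By the quadratic formula, s = (15 +/- sqrt(433)) / 4, so s ~= 8.9522 or s ~= -1.4522.
Neither value makes a denominator zero (s != -4, s != 7), so both are valid.

s = -1.4522 or s = 8.9522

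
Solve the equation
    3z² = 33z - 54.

Bring every term to one side: 3z² - 33z + 54 = 0.
Factor: 3(z - 2)(z - 9) = 0.
So z = 2 or z = 9.

z = 2 or z = 9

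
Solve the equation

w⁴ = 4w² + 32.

w = -2.8284 or w = 2.8284

Let u = w². The equation becomes u² - 4u - 32 = 0.
Factor: (u + 4)(u - 8) = 0, so u = -4 or u = 8.
w² = -4 < 0 has no real solution.
w² = 8 gives w = ±2·√(2) ≈ ±2.8284.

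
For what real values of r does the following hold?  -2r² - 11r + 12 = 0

r = -6.4327 or r = 0.9327

Discriminant: (-11)² − 4·(-2)·12 = 217.
Quadratic formula: r = (11 ± √217) / (-4).
So r = -√(217)/4 - 11/4 ≈ -6.4327 or r = -11/4 + √(217)/4 ≈ 0.9327.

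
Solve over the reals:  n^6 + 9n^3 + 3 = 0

Let u = n^3. The equation becomes u^2 + 9u + 3 = 0.
By the quadratic formula, u = -9/2 + sqrt(69)/2 or u = -9/2 - sqrt(69)/2.
n^3 = -9/2 + sqrt(69)/2 gives n = -(9/2 - sqrt(69)/2)^(1/3) ~= -0.7025.
n^3 = -9/2 - sqrt(69)/2 gives n = -(sqrt(69)/2 + 9/2)^(1/3) ~= -2.053.

n = -2.053 or n = -0.7025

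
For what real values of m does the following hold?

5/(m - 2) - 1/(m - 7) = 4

Multiply both sides by (m - 2)(m - 7):
5(m - 7) - (m - 2) = 4(m - 2)(m - 7).
Expand and collect terms: 4m² - 40m + 89 = 0.
By the quadratic formula, m = (40 ± √176) / 8, so m ≈ 6.6583 or m ≈ 3.3417.
Neither value makes a denominator zero (m ≠ 2, m ≠ 7), so both are valid.

m = 3.3417 or m = 6.6583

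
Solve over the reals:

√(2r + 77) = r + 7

r = 2

Square both sides: 2r + 77 = (r + 7)².
Expand and rearrange: r² + 12r - 28 = 0.
Solving gives r = 2 or r = -14.
Check each candidate in the original equation:
  r = 2: √(81) = 9, while r + 7 = 9 — valid.
  r = -14: √(49) = 7, while r + 7 = -7 — extraneous.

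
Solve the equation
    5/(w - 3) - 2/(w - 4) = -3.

Multiply both sides by (w - 3)(w - 4):
5(w - 4) - 2(w - 3) = -3(w - 3)(w - 4).
Expand and collect terms: -3w² + 18w - 22 = 0.
By the quadratic formula, w = (-18 ± √60) / -6, so w ≈ 1.709 or w ≈ 4.291.
Neither value makes a denominator zero (w ≠ 3, w ≠ 4), so both are valid.

w = 1.709 or w = 4.291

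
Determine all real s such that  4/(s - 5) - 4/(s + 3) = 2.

s = -4.6569 or s = 6.6569

Multiply both sides by (s - 5)(s + 3):
4(s + 3) - 4(s - 5) = 2(s - 5)(s + 3).
Expand and collect terms: 2s² - 4s - 62 = 0.
By the quadratic formula, s = (4 ± √512) / 4, so s ≈ 6.6569 or s ≈ -4.6569.
Neither value makes a denominator zero (s ≠ 5, s ≠ -3), so both are valid.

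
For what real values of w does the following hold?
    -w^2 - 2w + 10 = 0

w = -4.3166 or w = 2.3166

Discriminant: (-2)^2 - 4*(-1)*10 = 44.
Quadratic formula: w = (2 +/- sqrt(44)) / (-2).
So w = -sqrt(11) - 1 ~= -4.3166 or w = -1 + sqrt(11) ~= 2.3166.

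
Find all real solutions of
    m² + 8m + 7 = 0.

m = -7 or m = -1

Factor: (m + 7)(m + 1) = 0.
So m = -7 or m = -1.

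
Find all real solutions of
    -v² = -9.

Bring every term to one side: -v² + 9 = 0.
Factor: -1(v - 3)(v + 3) = 0.
So v = 3 or v = -3.

v = -3 or v = 3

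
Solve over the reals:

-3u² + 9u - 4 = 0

Discriminant: (9)² − 4·(-3)·(-4) = 33.
Quadratic formula: u = (-9 ± √33) / (-6).
So u = 3/2 - √(33)/6 ≈ 0.5426 or u = √(33)/6 + 3/2 ≈ 2.4574.

u = 0.5426 or u = 2.4574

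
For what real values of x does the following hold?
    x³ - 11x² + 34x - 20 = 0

Possible rational roots are divisors of -20. Testing x = 5 gives 0, so (x - 5) is a factor.
Divide: x³ - 11x² + 34x - 20 = (x - 5)(x² - 6x + 4).
Apply the quadratic formula to x² - 6x + 4 = 0: x = (6 ± √20)/2, i.e. x ≈ 5.2361 or x ≈ 0.7639.

x = 0.7639 or x = 5 or x = 5.2361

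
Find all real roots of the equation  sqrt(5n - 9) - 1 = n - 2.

Isolate the radical: sqrt(5n - 9) = n - 1.
Square both sides: 5n - 9 = (n - 1)^2.
Expand and rearrange: n^2 - 7n + 10 = 0.
Solving gives n = 5 or n = 2.
Check each candidate in the original equation:
  n = 5: sqrt(16) = 4, while n - 1 = 4 — valid.
  n = 2: sqrt(1) = 1, while n - 1 = 1 — valid.

n = 2 or n = 5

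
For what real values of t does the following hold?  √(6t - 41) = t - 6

Square both sides: 6t - 41 = (t - 6)².
Expand and rearrange: t² - 18t + 77 = 0.
Solving gives t = 11 or t = 7.
Check each candidate in the original equation:
  t = 11: √(25) = 5, while t - 6 = 5 — valid.
  t = 7: √(1) = 1, while t - 6 = 1 — valid.

t = 7 or t = 11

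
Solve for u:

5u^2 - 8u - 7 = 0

Discriminant: (-8)^2 - 4*5*(-7) = 204.
Quadratic formula: u = (8 +/- sqrt(204)) / 10.
So u = 4/5 + sqrt(51)/5 ~= 2.2283 or u = 4/5 - sqrt(51)/5 ~= -0.6283.

u = -0.6283 or u = 2.2283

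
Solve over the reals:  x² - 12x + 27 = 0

x = 3 or x = 9

Factor: (x - 3)(x - 9) = 0.
So x = 3 or x = 9.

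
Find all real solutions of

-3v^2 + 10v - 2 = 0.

Discriminant: (10)^2 - 4*(-3)*(-2) = 76.
Quadratic formula: v = (-10 +/- sqrt(76)) / (-6).
So v = 5/3 - sqrt(19)/3 ~= 0.2137 or v = sqrt(19)/3 + 5/3 ~= 3.1196.

v = 0.2137 or v = 3.1196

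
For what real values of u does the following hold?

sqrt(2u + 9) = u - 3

Square both sides: 2u + 9 = (u - 3)^2.
Expand and rearrange: u^2 - 8u = 0.
Solving gives u = 8 or u = 0.
Check each candidate in the original equation:
  u = 8: sqrt(25) = 5, while u - 3 = 5 — valid.
  u = 0: sqrt(9) = 3, while u - 3 = -3 — extraneous.

u = 8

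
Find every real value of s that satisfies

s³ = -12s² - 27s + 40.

s = -8 or s = -5 or s = 1

Rearrange: s³ + 12s² + 27s - 40 = 0.
Possible rational roots are divisors of -40. Testing s = -5 gives 0, so (s + 5) is a factor.
Divide: s³ + 12s² + 27s - 40 = (s + 5)(s² + 7s - 8).
Factor the quadratic: s = 1 or s = -8.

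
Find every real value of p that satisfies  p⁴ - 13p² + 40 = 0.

p = -2.8284 or p = -2.2361 or p = 2.2361 or p = 2.8284

Let u = p². The equation becomes u² - 13u + 40 = 0.
Factor: (u - 8)(u - 5) = 0, so u = 8 or u = 5.
p² = 8 gives p = ±2·√(2) ≈ ±2.8284.
p² = 5 gives p = ±√(5) ≈ ±2.2361.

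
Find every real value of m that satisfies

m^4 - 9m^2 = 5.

Let u = m^2. The equation becomes u^2 - 9u - 5 = 0.
By the quadratic formula, u = 9/2 + sqrt(101)/2 or u = 9/2 - sqrt(101)/2.
m^2 = 9/2 + sqrt(101)/2 gives m = +/-sqrt(9/2 + sqrt(101)/2) ~= +/-3.0862.
m^2 = 9/2 - sqrt(101)/2 < 0 has no real solution.

m = -3.0862 or m = 3.0862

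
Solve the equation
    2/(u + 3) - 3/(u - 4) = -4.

u = -3.4543 or u = 4.7043

Multiply both sides by (u + 3)(u - 4):
2(u - 4) - 3(u + 3) = -4(u + 3)(u - 4).
Expand and collect terms: -4u^2 + 5u + 65 = 0.
By the quadratic formula, u = (-5 +/- sqrt(1065)) / -8, so u ~= -3.4543 or u ~= 4.7043.
Neither value makes a denominator zero (u != -3, u != 4), so both are valid.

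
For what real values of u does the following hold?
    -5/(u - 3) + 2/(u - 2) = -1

u = 1.5505 or u = 6.4495

Multiply both sides by (u - 3)(u - 2):
-5(u - 2) + 2(u - 3) = -(u - 3)(u - 2).
Expand and collect terms: -u² + 8u - 10 = 0.
By the quadratic formula, u = (-8 ± √24) / -2, so u ≈ 1.5505 or u ≈ 6.4495.
Neither value makes a denominator zero (u ≠ 3, u ≠ 2), so both are valid.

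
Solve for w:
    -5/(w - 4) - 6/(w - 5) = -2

Multiply both sides by (w - 4)(w - 5):
-5(w - 5) - 6(w - 4) = -2(w - 4)(w - 5).
Expand and collect terms: -2w² + 29w - 89 = 0.
By the quadratic formula, w = (-29 ± √129) / -4, so w ≈ 4.4105 or w ≈ 10.0895.
Neither value makes a denominator zero (w ≠ 4, w ≠ 5), so both are valid.

w = 4.4105 or w = 10.0895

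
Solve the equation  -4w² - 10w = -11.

Rearrange to standard form: -4w² - 10w + 11 = 0.
Discriminant: (-10)² − 4·(-4)·11 = 276.
Quadratic formula: w = (10 ± √276) / (-8).
So w = -√(69)/4 - 5/4 ≈ -3.3267 or w = -5/4 + √(69)/4 ≈ 0.8267.

w = -3.3267 or w = 0.8267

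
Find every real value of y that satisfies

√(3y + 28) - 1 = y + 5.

Isolate the radical: √(3y + 28) = y + 6.
Square both sides: 3y + 28 = (y + 6)².
Expand and rearrange: y² + 9y + 8 = 0.
Solving gives y = -1 or y = -8.
Check each candidate in the original equation:
  y = -1: √(25) = 5, while y + 6 = 5 — valid.
  y = -8: √(4) = 2, while y + 6 = -2 — extraneous.

y = -1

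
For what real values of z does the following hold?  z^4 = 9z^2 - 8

z = -2.8284 or z = -1 or z = 1 or z = 2.8284

Let u = z^2. The equation becomes u^2 - 9u + 8 = 0.
Factor: (u - 1)(u - 8) = 0, so u = 1 or u = 8.
z^2 = 1 gives z = +/-1.
z^2 = 8 gives z = +/-2*sqrt(2) ~= +/-2.8284.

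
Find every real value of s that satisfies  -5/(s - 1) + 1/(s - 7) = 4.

Multiply both sides by (s - 1)(s - 7):
-5(s - 7) + (s - 1) = 4(s - 1)(s - 7).
Expand and collect terms: 4s^2 - 28s - 6 = 0.
By the quadratic formula, s = (28 +/- sqrt(880)) / 8, so s ~= 7.2081 or s ~= -0.2081.
Neither value makes a denominator zero (s != 1, s != 7), so both are valid.

s = -0.2081 or s = 7.2081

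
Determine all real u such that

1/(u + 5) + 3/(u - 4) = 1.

Multiply both sides by (u + 5)(u - 4):
(u - 4) + 3(u + 5) = (u + 5)(u - 4).
Expand and collect terms: u^2 - 3u - 31 = 0.
By the quadratic formula, u = (3 +/- sqrt(133)) / 2, so u ~= 7.2663 or u ~= -4.2663.
Neither value makes a denominator zero (u != -5, u != 4), so both are valid.

u = -4.2663 or u = 7.2663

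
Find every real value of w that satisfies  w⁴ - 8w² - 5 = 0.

w = -2.9296 or w = 2.9296

Let u = w². The equation becomes u² - 8u - 5 = 0.
By the quadratic formula, u = 4 + √(21) or u = 4 - √(21).
w² = 4 + √(21) gives w = ±√(4 + √(21)) ≈ ±2.9296.
w² = 4 - √(21) < 0 has no real solution.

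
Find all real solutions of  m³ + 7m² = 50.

m = -5 or m = -4.3166 or m = 2.3166

Rearrange: m³ + 7m² - 50 = 0.
Possible rational roots are divisors of -50. Testing m = -5 gives 0, so (m + 5) is a factor.
Divide: m³ + 7m² - 50 = (m + 5)(m² + 2m - 10).
Apply the quadratic formula to m² + 2m - 10 = 0: m = (-2 ± √44)/2, i.e. m ≈ 2.3166 or m ≈ -4.3166.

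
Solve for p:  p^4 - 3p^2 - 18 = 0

p = -2.4495 or p = 2.4495

Let u = p^2. The equation becomes u^2 - 3u - 18 = 0.
Factor: (u + 3)(u - 6) = 0, so u = -3 or u = 6.
p^2 = -3 < 0 has no real solution.
p^2 = 6 gives p = +/-sqrt(6) ~= +/-2.4495.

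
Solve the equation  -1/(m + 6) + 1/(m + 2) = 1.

Multiply both sides by (m + 6)(m + 2):
-(m + 2) + (m + 6) = (m + 6)(m + 2).
Expand and collect terms: m^2 + 8m + 8 = 0.
By the quadratic formula, m = (-8 +/- sqrt(32)) / 2, so m ~= -1.1716 or m ~= -6.8284.
Neither value makes a denominator zero (m != -6, m != -2), so both are valid.

m = -6.8284 or m = -1.1716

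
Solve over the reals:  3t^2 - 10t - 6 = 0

t = -0.5191 or t = 3.8525

Discriminant: (-10)^2 - 4*3*(-6) = 172.
Quadratic formula: t = (10 +/- sqrt(172)) / 6.
So t = 5/3 + sqrt(43)/3 ~= 3.8525 or t = 5/3 - sqrt(43)/3 ~= -0.5191.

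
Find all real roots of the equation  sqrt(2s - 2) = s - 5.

s = 9

Square both sides: 2s - 2 = (s - 5)^2.
Expand and rearrange: s^2 - 12s + 27 = 0.
Solving gives s = 9 or s = 3.
Check each candidate in the original equation:
  s = 9: sqrt(16) = 4, while s - 5 = 4 — valid.
  s = 3: sqrt(4) = 2, while s - 5 = -2 — extraneous.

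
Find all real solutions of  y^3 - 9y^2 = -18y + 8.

Rearrange: y^3 - 9y^2 + 18y - 8 = 0.
Possible rational roots are divisors of -8. Testing y = 2 gives 0, so (y - 2) is a factor.
Divide: y^3 - 9y^2 + 18y - 8 = (y - 2)(y^2 - 7y + 4).
Apply the quadratic formula to y^2 - 7y + 4 = 0: y = (7 +/- sqrt(33))/2, i.e. y ~= 6.3723 or y ~= 0.6277.

y = 0.6277 or y = 2 or y = 6.3723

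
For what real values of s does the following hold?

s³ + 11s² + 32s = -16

Rearrange: s³ + 11s² + 32s + 16 = 0.
Possible rational roots are divisors of 16. Testing s = -4 gives 0, so (s + 4) is a factor.
Divide: s³ + 11s² + 32s + 16 = (s + 4)(s² + 7s + 4).
Apply the quadratic formula to s² + 7s + 4 = 0: s = (-7 ± √33)/2, i.e. s ≈ -0.6277 or s ≈ -6.3723.

s = -6.3723 or s = -4 or s = -0.6277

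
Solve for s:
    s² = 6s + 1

Rearrange to standard form: s² - 6s - 1 = 0.
Discriminant: (-6)² − 4·1·(-1) = 40.
Quadratic formula: s = (6 ± √40) / 2.
So s = 3 + √(10) ≈ 6.1623 or s = 3 - √(10) ≈ -0.1623.

s = -0.1623 or s = 6.1623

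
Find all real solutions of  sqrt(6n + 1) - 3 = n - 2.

Isolate the radical: sqrt(6n + 1) = n + 1.
Square both sides: 6n + 1 = (n + 1)^2.
Expand and rearrange: n^2 - 4n = 0.
Solving gives n = 4 or n = 0.
Check each candidate in the original equation:
  n = 4: sqrt(25) = 5, while n + 1 = 5 — valid.
  n = 0: sqrt(1) = 1, while n + 1 = 1 — valid.

n = 0 or n = 4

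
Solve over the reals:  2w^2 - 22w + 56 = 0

w = 4 or w = 7

Factor: 2(w - 7)(w - 4) = 0.
So w = 7 or w = 4.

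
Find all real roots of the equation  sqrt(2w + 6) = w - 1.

w = 5

Square both sides: 2w + 6 = (w - 1)^2.
Expand and rearrange: w^2 - 4w - 5 = 0.
Solving gives w = 5 or w = -1.
Check each candidate in the original equation:
  w = 5: sqrt(16) = 4, while w - 1 = 4 — valid.
  w = -1: sqrt(4) = 2, while w - 1 = -2 — extraneous.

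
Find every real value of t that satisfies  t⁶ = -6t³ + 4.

t = -1.8763 or t = 0.846

Let u = t³. The equation becomes u² + 6u - 4 = 0.
By the quadratic formula, u = -3 + √(13) or u = -√(13) - 3.
t³ = -3 + √(13) gives t = ∛(-3 + √(13)) ≈ 0.846.
t³ = -√(13) - 3 gives t = -∛(3 + √(13)) ≈ -1.8763.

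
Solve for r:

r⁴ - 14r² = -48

Let u = r². The equation becomes u² - 14u + 48 = 0.
Factor: (u - 8)(u - 6) = 0, so u = 8 or u = 6.
r² = 8 gives r = ±2·√(2) ≈ ±2.8284.
r² = 6 gives r = ±√(6) ≈ ±2.4495.

r = -2.8284 or r = -2.4495 or r = 2.4495 or r = 2.8284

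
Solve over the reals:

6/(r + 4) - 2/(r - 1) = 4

Multiply both sides by (r + 4)(r - 1):
6(r - 1) - 2(r + 4) = 4(r + 4)(r - 1).
Expand and collect terms: 4r² + 8r - 2 = 0.
By the quadratic formula, r = (-8 ± √96) / 8, so r ≈ 0.2247 or r ≈ -2.2247.
Neither value makes a denominator zero (r ≠ -4, r ≠ 1), so both are valid.

r = -2.2247 or r = 0.2247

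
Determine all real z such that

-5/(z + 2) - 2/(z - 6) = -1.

z = 1.4689 or z = 9.5311

Multiply both sides by (z + 2)(z - 6):
-5(z - 6) - 2(z + 2) = -(z + 2)(z - 6).
Expand and collect terms: -z² + 11z - 14 = 0.
By the quadratic formula, z = (-11 ± √65) / -2, so z ≈ 1.4689 or z ≈ 9.5311.
Neither value makes a denominator zero (z ≠ -2, z ≠ 6), so both are valid.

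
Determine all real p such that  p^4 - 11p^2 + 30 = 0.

Let u = p^2. The equation becomes u^2 - 11u + 30 = 0.
Factor: (u - 5)(u - 6) = 0, so u = 5 or u = 6.
p^2 = 5 gives p = +/-sqrt(5) ~= +/-2.2361.
p^2 = 6 gives p = +/-sqrt(6) ~= +/-2.4495.

p = -2.4495 or p = -2.2361 or p = 2.2361 or p = 2.4495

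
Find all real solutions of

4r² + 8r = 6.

r = -2.5811 or r = 0.5811

Rearrange to standard form: 4r² + 8r - 6 = 0.
Discriminant: (8)² − 4·4·(-6) = 160.
Quadratic formula: r = (-8 ± √160) / 8.
So r = -1 + √(10)/2 ≈ 0.5811 or r = -√(10)/2 - 1 ≈ -2.5811.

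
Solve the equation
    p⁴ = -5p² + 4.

Let u = p². The equation becomes u² + 5u - 4 = 0.
By the quadratic formula, u = -5/2 + √(41)/2 or u = -√(41)/2 - 5/2.
p² = -5/2 + √(41)/2 gives p = ±√(-5/2 + √(41)/2) ≈ ±0.8376.
p² = -√(41)/2 - 5/2 < 0 has no real solution.

p = -0.8376 or p = 0.8376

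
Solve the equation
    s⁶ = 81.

Let u = s³. The equation becomes u² - 81 = 0.
Factor: (u + 9)(u - 9) = 0, so u = -9 or u = 9.
s³ = -9 gives s = -∛(9) ≈ -2.0801.
s³ = 9 gives s = ∛(9) ≈ 2.0801.

s = -2.0801 or s = 2.0801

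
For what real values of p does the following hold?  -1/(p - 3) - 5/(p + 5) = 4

p = -6.2846 or p = 2.7846

Multiply both sides by (p - 3)(p + 5):
-(p + 5) - 5(p - 3) = 4(p - 3)(p + 5).
Expand and collect terms: 4p^2 + 14p - 70 = 0.
By the quadratic formula, p = (-14 +/- sqrt(1316)) / 8, so p ~= 2.7846 or p ~= -6.2846.
Neither value makes a denominator zero (p != 3, p != -5), so both are valid.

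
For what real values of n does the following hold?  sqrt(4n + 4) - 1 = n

n = -1 or n = 3

Isolate the radical: sqrt(4n + 4) = n + 1.
Square both sides: 4n + 4 = (n + 1)^2.
Expand and rearrange: n^2 - 2n - 3 = 0.
Solving gives n = 3 or n = -1.
Check each candidate in the original equation:
  n = 3: sqrt(16) = 4, while n + 1 = 4 — valid.
  n = -1: sqrt(0) = 0, while n + 1 = 0 — valid.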